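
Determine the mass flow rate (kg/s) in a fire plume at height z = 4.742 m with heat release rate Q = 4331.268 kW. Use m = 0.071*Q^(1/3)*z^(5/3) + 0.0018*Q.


Q^(1/3) = 16.301
z^(5/3) = 13.385
First term = 0.071 * 16.301 * 13.385 = 15.491
Second term = 0.0018 * 4331.268 = 7.7963
m = 23.287 kg/s

23.287 kg/s


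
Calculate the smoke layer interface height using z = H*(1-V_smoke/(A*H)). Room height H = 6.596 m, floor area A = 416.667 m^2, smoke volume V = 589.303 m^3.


V/(A*H) = 0.21442
1 - 0.21442 = 0.78558
z = 6.596 * 0.78558 = 5.1817 m

5.1817 m


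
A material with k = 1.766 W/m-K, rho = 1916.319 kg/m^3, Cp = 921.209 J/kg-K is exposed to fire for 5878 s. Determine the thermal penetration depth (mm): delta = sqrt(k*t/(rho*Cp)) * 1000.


alpha = 1.766 / (1916.319 * 921.209) = 1.0004e-06 m^2/s
alpha * t = 0.0058802
delta = sqrt(0.0058802) * 1000 = 76.683 mm

76.683 mm


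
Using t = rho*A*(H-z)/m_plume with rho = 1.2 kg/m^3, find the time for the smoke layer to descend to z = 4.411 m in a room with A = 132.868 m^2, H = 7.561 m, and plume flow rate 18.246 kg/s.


H - z = 3.15 m
t = 1.2 * 132.868 * 3.15 / 18.246 = 27.526 s

27.526 s


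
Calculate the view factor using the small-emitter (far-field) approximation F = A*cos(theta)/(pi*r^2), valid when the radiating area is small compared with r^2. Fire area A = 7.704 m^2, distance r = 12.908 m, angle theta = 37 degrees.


cos(37 deg) = 0.79864
pi*r^2 = 523.44
F = 7.704 * 0.79864 / 523.44 = 0.011754

0.011754


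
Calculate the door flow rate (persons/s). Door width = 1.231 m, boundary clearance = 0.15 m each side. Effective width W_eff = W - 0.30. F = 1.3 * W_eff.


W_eff = 1.231 - 0.30 = 0.931 m
F = 1.3 * 0.931 = 1.2103 persons/s

1.2103 persons/s


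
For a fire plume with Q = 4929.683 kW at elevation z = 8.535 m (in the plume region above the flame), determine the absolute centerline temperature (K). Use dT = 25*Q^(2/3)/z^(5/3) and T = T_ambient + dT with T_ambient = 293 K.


Q^(2/3) = 289.65
z^(5/3) = 35.646
dT = 25 * 289.65 / 35.646 = 203.15 K
T = 293 + 203.15 = 496.15 K

496.15 K


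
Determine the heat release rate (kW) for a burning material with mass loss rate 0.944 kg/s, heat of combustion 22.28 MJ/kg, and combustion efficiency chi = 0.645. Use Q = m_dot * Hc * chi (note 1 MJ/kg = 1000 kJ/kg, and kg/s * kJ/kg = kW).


Hc = 22.28 MJ/kg = 22.28 * 1000 kJ/kg = 22280 kJ/kg
Q = 0.944 kg/s * 22280 kJ/kg * 0.645 = 13566 kW

13566 kW


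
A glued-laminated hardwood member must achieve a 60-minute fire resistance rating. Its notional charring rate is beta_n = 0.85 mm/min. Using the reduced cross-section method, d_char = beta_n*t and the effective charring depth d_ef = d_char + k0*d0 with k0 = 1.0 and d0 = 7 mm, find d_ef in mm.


d_char = 0.85 * 60 = 51 mm
d_ef = 51 + 1.0*7 = 58 mm

58 mm


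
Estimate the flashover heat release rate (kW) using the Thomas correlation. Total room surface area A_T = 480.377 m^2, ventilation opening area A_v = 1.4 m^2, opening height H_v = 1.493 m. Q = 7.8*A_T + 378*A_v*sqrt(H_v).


7.8*A_T = 3746.9
sqrt(H_v) = 1.2219
378*A_v*sqrt(H_v) = 646.62
Q = 3746.9 + 646.62 = 4393.6 kW

4393.6 kW


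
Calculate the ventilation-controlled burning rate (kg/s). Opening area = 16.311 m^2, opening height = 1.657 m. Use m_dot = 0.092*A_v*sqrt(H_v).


sqrt(H_v) = 1.2872
m_dot = 0.092 * 16.311 * 1.2872 = 1.9317 kg/s

1.9317 kg/s


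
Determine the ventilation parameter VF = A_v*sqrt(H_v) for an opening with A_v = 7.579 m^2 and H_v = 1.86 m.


sqrt(H_v) = 1.3638
VF = 7.579 * 1.3638 = 10.336 m^(5/2)

10.336 m^(5/2)


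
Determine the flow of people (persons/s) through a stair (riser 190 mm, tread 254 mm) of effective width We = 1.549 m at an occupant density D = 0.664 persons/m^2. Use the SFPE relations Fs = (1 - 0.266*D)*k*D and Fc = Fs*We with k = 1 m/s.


1 - 0.266*D = 1 - 0.266*0.664 = 0.82338
Fs = 0.82338 * 1 * 0.664 = 0.54672 persons/(s*m)
Fc = 0.54672 * 1.549 = 0.84687 persons/s

0.84687 persons/s


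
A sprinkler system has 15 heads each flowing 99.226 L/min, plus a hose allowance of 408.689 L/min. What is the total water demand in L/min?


Sprinkler demand = 15 * 99.226 = 1488.39 L/min
Total = 1488.39 + 408.689 = 1897.079 L/min

1897.079 L/min


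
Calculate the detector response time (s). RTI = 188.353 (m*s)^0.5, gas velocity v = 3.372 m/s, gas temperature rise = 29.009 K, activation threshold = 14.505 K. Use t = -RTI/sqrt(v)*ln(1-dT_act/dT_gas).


dT_act/dT_gas = 0.50002
ln(1 - 0.50002) = -0.69318
t = -188.353 / sqrt(3.372) * -0.69318 = 71.101 s

71.101 s


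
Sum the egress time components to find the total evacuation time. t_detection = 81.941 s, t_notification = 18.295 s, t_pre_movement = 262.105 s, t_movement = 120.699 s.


Total = 81.941 + 18.295 + 262.105 + 120.699 = 483.04 s

483.04 s


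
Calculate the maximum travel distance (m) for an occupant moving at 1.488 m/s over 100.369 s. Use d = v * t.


d = 1.488 * 100.369 = 149.35 m

149.35 m


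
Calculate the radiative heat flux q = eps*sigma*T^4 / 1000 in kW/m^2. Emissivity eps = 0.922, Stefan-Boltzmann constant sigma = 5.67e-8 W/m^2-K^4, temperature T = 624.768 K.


T^4 = 1.5236e+11
q = 0.922 * 5.67e-8 * 1.5236e+11 / 1000 = 7.9651 kW/m^2

7.9651 kW/m^2


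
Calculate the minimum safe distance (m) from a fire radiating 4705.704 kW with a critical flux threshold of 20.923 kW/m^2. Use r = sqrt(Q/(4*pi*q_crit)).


4*pi*q_crit = 262.93
Q/(4*pi*q_crit) = 17.897
r = sqrt(17.897) = 4.2305 m

4.2305 m


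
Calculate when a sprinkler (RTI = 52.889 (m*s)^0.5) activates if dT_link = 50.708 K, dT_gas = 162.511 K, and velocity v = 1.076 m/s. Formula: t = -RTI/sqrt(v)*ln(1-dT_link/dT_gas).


dT_link/dT_gas = 0.31203
ln(1 - 0.31203) = -0.37401
t = -52.889 / sqrt(1.076) * -0.37401 = 19.069 s

19.069 s


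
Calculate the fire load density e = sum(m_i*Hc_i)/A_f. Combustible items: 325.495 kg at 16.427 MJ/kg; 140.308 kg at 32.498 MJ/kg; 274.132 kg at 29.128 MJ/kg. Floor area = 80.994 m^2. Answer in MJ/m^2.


Total energy = 325.495*16.427 + 140.308*32.498 + 274.132*29.128
= 5346.906 + 4559.729 + 7984.917
= 17891.55 MJ
e = 17891.55 / 80.994 = 220.90 MJ/m^2

220.90 MJ/m^2


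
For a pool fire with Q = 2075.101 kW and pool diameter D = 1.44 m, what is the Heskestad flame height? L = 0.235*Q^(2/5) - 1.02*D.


Q^(2/5) = 21.223
0.235 * Q^(2/5) = 4.9875
1.02 * D = 1.4688
L = 3.5187 m

3.5187 m


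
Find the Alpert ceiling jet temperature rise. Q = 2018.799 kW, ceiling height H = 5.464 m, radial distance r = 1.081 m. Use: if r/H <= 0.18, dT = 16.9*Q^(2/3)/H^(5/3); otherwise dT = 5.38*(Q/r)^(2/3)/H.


r/H = 1.081 / 5.464 = 0.19784
r/H > 0.18, so dT = 5.38*(Q/r)^(2/3)/H
Q/r = 1867.5
(Q/r)^(2/3) = 151.65
dT = 5.38 * 151.65 / 5.464 = 149.32 K

149.32 K


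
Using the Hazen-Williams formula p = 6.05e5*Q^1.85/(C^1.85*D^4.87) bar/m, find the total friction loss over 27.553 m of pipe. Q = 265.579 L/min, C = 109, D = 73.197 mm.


Q^1.85 = 30532
C^1.85 = 5878.1
D^4.87 = 1.2025e+09
p/m = 0.0026133 bar/m
p_total = 0.0026133 * 27.553 = 0.072005 bar

0.072005 bar


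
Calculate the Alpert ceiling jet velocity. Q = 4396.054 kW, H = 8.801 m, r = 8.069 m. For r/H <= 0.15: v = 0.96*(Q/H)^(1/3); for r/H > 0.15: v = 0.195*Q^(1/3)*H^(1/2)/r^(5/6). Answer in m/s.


r/H = 8.069 / 8.801 = 0.91683
r/H > 0.15, so v = 0.195*Q^(1/3)*H^(1/2)/r^(5/6)
Q^(1/3) = 16.382
H^(1/2) = 2.9666
r^(5/6) = 5.6975
v = 0.195 * 16.382 * 2.9666 / 5.6975 = 1.6633 m/s

1.6633 m/s


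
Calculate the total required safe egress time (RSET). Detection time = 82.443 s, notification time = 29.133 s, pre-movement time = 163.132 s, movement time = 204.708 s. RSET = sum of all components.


Total = 82.443 + 29.133 + 163.132 + 204.708 = 479.416 s

479.416 s


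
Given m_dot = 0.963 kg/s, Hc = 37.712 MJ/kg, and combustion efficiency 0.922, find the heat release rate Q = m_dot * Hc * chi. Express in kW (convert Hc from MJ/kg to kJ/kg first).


Hc = 37.712 MJ/kg = 37.712 * 1000 kJ/kg = 37712 kJ/kg
Q = 0.963 kg/s * 37712 kJ/kg * 0.922 = 33484 kW

33484 kW


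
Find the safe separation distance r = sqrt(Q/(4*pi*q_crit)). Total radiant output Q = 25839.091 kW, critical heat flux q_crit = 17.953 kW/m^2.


4*pi*q_crit = 225.60
Q/(4*pi*q_crit) = 114.53
r = sqrt(114.53) = 10.702 m

10.702 m


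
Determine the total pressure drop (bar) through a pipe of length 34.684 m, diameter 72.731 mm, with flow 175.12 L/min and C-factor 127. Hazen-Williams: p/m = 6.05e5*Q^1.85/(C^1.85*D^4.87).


Q^1.85 = 14131
C^1.85 = 7799.0
D^4.87 = 1.1657e+09
p/m = 0.00094041 bar/m
p_total = 0.00094041 * 34.684 = 0.032617 bar

0.032617 bar


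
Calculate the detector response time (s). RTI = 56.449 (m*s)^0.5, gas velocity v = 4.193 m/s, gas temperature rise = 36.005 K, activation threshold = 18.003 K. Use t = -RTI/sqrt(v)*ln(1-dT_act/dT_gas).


dT_act/dT_gas = 0.50001
ln(1 - 0.50001) = -0.69317
t = -56.449 / sqrt(4.193) * -0.69317 = 19.109 s

19.109 s


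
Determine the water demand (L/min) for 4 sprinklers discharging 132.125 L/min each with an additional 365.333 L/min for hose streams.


Sprinkler demand = 4 * 132.125 = 528.5 L/min
Total = 528.5 + 365.333 = 893.833 L/min

893.833 L/min


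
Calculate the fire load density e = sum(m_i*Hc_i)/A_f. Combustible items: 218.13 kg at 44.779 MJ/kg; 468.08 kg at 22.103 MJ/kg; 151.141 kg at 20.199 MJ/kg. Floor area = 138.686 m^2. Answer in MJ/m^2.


Total energy = 218.13*44.779 + 468.08*22.103 + 151.141*20.199
= 9767.643 + 10345.97 + 3052.897
= 23166.51 MJ
e = 23166.51 / 138.686 = 167.04 MJ/m^2

167.04 MJ/m^2


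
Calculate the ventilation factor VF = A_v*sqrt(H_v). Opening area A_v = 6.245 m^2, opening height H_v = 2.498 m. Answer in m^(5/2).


sqrt(H_v) = 1.5805
VF = 6.245 * 1.5805 = 9.8703 m^(5/2)

9.8703 m^(5/2)


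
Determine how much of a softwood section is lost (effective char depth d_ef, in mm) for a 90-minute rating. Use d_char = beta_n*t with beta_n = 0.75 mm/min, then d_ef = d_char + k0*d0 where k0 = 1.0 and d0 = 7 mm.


d_char = 0.75 * 90 = 67.5 mm
d_ef = 67.5 + 1.0*7 = 74.5 mm

74.5 mm


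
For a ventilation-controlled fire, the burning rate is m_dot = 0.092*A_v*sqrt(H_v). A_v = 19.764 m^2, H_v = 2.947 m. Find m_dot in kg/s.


sqrt(H_v) = 1.7167
m_dot = 0.092 * 19.764 * 1.7167 = 3.1214 kg/s

3.1214 kg/s


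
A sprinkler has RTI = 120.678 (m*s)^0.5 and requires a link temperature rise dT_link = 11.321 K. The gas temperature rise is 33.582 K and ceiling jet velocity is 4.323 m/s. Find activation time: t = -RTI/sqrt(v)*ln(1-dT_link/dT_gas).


dT_link/dT_gas = 0.33712
ln(1 - 0.33712) = -0.41115
t = -120.678 / sqrt(4.323) * -0.41115 = 23.864 s

23.864 s


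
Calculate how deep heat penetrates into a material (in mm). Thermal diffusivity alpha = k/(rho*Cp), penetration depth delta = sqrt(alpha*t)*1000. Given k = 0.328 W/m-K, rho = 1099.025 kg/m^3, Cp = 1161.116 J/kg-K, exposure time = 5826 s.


alpha = 0.328 / (1099.025 * 1161.116) = 2.5703e-07 m^2/s
alpha * t = 0.0014975
delta = sqrt(0.0014975) * 1000 = 38.697 mm

38.697 mm


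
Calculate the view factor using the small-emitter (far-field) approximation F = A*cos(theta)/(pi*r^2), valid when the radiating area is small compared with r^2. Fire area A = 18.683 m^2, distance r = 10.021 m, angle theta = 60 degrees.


cos(60 deg) = 0.5
pi*r^2 = 315.48
F = 18.683 * 0.5 / 315.48 = 0.029610

0.029610


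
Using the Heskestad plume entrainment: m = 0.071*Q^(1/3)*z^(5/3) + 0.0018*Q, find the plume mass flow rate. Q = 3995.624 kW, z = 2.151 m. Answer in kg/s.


Q^(1/3) = 15.868
z^(5/3) = 3.5843
First term = 0.071 * 15.868 * 3.5843 = 4.0382
Second term = 0.0018 * 3995.624 = 7.1921
m = 11.230 kg/s

11.230 kg/s


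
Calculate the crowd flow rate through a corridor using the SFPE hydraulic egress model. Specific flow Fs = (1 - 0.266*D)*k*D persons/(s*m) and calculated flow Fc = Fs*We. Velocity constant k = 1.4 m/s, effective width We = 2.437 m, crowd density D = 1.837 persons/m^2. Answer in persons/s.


1 - 0.266*D = 1 - 0.266*1.837 = 0.51136
Fs = 0.51136 * 1.4 * 1.837 = 1.3151 persons/(s*m)
Fc = 1.3151 * 2.437 = 3.2049 persons/s

3.2049 persons/s


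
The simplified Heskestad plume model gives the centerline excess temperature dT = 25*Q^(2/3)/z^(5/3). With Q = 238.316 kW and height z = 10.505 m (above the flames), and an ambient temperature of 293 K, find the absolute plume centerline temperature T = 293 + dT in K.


Q^(2/3) = 38.439
z^(5/3) = 50.388
dT = 25 * 38.439 / 50.388 = 19.071 K
T = 293 + 19.071 = 312.07 K

312.07 K


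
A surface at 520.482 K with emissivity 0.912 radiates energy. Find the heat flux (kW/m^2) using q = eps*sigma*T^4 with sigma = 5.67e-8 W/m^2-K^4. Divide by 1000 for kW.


T^4 = 7.3388e+10
q = 0.912 * 5.67e-8 * 7.3388e+10 / 1000 = 3.7949 kW/m^2

3.7949 kW/m^2


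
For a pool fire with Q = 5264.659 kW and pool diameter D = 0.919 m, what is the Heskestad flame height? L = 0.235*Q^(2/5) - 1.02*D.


Q^(2/5) = 30.800
0.235 * Q^(2/5) = 7.2380
1.02 * D = 0.93738
L = 6.3006 m

6.3006 m


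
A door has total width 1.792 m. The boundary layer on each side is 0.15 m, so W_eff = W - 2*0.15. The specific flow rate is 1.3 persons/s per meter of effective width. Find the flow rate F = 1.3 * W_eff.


W_eff = 1.792 - 0.30 = 1.492 m
F = 1.3 * 1.492 = 1.9396 persons/s

1.9396 persons/s


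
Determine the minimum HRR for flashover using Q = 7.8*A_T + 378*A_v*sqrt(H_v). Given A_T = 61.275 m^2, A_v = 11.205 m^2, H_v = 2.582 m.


7.8*A_T = 477.945
sqrt(H_v) = 1.6069
378*A_v*sqrt(H_v) = 6805.8
Q = 477.945 + 6805.8 = 7283.8 kW

7283.8 kW


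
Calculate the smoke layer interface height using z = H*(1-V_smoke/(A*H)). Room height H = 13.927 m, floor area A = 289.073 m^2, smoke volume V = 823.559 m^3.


V/(A*H) = 0.20456
1 - 0.20456 = 0.79544
z = 13.927 * 0.79544 = 11.078 m

11.078 m


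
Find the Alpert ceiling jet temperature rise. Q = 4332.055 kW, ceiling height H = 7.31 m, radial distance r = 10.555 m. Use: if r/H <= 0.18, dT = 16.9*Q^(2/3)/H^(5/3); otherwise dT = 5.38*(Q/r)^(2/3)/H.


r/H = 10.555 / 7.31 = 1.4439
r/H > 0.18, so dT = 5.38*(Q/r)^(2/3)/H
Q/r = 410.43
(Q/r)^(2/3) = 55.228
dT = 5.38 * 55.228 / 7.31 = 40.646 K

40.646 K


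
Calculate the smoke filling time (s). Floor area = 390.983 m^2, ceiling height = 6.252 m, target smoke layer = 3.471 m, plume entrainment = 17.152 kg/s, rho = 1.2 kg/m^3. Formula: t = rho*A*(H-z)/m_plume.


H - z = 2.781 m
t = 1.2 * 390.983 * 2.781 / 17.152 = 76.072 s

76.072 s


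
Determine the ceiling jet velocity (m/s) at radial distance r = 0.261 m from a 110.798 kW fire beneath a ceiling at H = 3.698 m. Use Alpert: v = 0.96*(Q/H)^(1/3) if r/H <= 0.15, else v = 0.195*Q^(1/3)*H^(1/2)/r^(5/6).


r/H = 0.261 / 3.698 = 0.070579
r/H <= 0.15, so v = 0.96*(Q/H)^(1/3)
Q/H = 29.962
(Q/H)^(1/3) = 3.1059
v = 0.96 * 3.1059 = 2.9817 m/s

2.9817 m/s


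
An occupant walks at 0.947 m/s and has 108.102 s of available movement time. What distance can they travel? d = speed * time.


d = 0.947 * 108.102 = 102.37 m

102.37 m


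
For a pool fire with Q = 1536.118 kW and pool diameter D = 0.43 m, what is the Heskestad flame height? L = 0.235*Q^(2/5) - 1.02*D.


Q^(2/5) = 18.818
0.235 * Q^(2/5) = 4.4222
1.02 * D = 0.43860
L = 3.9836 m

3.9836 m


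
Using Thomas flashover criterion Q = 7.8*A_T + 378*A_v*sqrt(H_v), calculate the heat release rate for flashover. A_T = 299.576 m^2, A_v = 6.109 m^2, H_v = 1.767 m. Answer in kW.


7.8*A_T = 2336.7
sqrt(H_v) = 1.3293
378*A_v*sqrt(H_v) = 3069.6
Q = 2336.7 + 3069.6 = 5406.3 kW

5406.3 kW


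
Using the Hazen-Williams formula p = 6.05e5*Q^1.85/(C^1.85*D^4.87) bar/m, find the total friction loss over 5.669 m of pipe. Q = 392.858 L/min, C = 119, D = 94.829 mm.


Q^1.85 = 62999
C^1.85 = 6914.5
D^4.87 = 4.2433e+09
p/m = 0.0012990 bar/m
p_total = 0.0012990 * 5.669 = 0.0073643 bar

0.0073643 bar


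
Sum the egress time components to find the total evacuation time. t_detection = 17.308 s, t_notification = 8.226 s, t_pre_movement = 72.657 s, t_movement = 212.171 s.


Total = 17.308 + 8.226 + 72.657 + 212.171 = 310.362 s

310.362 s


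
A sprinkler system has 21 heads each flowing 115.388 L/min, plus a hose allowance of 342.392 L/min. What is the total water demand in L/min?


Sprinkler demand = 21 * 115.388 = 2423.148 L/min
Total = 2423.148 + 342.392 = 2765.54 L/min

2765.54 L/min


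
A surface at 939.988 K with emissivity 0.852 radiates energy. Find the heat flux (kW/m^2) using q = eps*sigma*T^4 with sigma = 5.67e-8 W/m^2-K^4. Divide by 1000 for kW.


T^4 = 7.8071e+11
q = 0.852 * 5.67e-8 * 7.8071e+11 / 1000 = 37.715 kW/m^2

37.715 kW/m^2


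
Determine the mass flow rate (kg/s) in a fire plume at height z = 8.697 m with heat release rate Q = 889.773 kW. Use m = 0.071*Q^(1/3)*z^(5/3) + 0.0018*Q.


Q^(1/3) = 9.6182
z^(5/3) = 36.780
First term = 0.071 * 9.6182 * 36.780 = 25.117
Second term = 0.0018 * 889.773 = 1.6016
m = 26.719 kg/s

26.719 kg/s


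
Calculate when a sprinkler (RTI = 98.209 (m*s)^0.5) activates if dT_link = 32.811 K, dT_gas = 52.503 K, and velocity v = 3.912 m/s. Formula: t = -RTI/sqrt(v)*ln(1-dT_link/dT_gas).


dT_link/dT_gas = 0.62494
ln(1 - 0.62494) = -0.98066
t = -98.209 / sqrt(3.912) * -0.98066 = 48.693 s

48.693 s


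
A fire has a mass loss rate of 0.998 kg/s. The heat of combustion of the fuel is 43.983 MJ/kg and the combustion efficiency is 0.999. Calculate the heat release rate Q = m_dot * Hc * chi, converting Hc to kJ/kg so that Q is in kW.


Hc = 43.983 MJ/kg = 43.983 * 1000 kJ/kg = 43983 kJ/kg
Q = 0.998 kg/s * 43983 kJ/kg * 0.999 = 43851 kW

43851 kW


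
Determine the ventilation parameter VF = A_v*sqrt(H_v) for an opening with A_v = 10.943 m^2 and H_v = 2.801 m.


sqrt(H_v) = 1.6736
VF = 10.943 * 1.6736 = 18.314 m^(5/2)

18.314 m^(5/2)


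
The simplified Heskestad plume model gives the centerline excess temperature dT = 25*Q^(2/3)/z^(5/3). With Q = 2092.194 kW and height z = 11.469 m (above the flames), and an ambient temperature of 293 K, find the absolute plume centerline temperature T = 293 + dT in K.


Q^(2/3) = 163.58
z^(5/3) = 58.328
dT = 25 * 163.58 / 58.328 = 70.113 K
T = 293 + 70.113 = 363.11 K

363.11 K


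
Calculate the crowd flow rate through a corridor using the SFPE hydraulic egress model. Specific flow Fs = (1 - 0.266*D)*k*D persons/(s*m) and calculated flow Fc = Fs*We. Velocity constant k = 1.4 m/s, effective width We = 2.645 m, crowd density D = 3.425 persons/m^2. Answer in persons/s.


1 - 0.266*D = 1 - 0.266*3.425 = 0.088950
Fs = 0.088950 * 1.4 * 3.425 = 0.42652 persons/(s*m)
Fc = 0.42652 * 2.645 = 1.1281 persons/s

1.1281 persons/s


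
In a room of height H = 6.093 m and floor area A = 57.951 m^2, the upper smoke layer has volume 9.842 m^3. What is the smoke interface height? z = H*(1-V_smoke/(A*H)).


V/(A*H) = 0.027873
1 - 0.027873 = 0.97213
z = 6.093 * 0.97213 = 5.9232 m

5.9232 m


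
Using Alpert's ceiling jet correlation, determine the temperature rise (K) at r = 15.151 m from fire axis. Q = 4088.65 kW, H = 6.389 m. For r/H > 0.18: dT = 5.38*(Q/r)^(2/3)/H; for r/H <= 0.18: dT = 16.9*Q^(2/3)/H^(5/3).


r/H = 15.151 / 6.389 = 2.3714
r/H > 0.18, so dT = 5.38*(Q/r)^(2/3)/H
Q/r = 269.86
(Q/r)^(2/3) = 41.760
dT = 5.38 * 41.760 / 6.389 = 35.165 K

35.165 K


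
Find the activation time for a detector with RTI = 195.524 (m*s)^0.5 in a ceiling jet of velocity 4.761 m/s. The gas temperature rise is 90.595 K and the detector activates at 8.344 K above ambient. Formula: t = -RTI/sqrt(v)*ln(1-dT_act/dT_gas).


dT_act/dT_gas = 0.092102
ln(1 - 0.092102) = -0.096623
t = -195.524 / sqrt(4.761) * -0.096623 = 8.6583 s

8.6583 s


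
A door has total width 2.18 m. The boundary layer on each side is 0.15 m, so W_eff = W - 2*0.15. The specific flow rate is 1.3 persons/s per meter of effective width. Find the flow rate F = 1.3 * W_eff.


W_eff = 2.18 - 0.30 = 1.88 m
F = 1.3 * 1.88 = 2.444 persons/s

2.444 persons/s


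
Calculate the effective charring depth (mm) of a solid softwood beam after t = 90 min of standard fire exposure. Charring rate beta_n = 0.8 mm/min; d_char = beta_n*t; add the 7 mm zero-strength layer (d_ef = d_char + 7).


d_char = 0.8 * 90 = 72 mm
d_ef = 72 + 1.0*7 = 79 mm

79 mm


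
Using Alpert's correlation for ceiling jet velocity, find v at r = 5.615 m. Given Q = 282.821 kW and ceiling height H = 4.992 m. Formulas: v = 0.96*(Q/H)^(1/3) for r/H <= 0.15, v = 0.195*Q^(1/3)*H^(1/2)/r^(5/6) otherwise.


r/H = 5.615 / 4.992 = 1.1248
r/H > 0.15, so v = 0.195*Q^(1/3)*H^(1/2)/r^(5/6)
Q^(1/3) = 6.5640
H^(1/2) = 2.2343
r^(5/6) = 4.2117
v = 0.195 * 6.5640 * 2.2343 / 4.2117 = 0.67902 m/s

0.67902 m/s


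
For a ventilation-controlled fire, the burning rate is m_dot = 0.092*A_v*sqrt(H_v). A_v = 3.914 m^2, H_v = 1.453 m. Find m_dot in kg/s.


sqrt(H_v) = 1.2054
m_dot = 0.092 * 3.914 * 1.2054 = 0.43405 kg/s

0.43405 kg/s


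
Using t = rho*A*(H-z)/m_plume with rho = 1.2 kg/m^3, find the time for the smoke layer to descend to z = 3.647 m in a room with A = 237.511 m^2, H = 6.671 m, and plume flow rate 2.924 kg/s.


H - z = 3.024 m
t = 1.2 * 237.511 * 3.024 / 2.924 = 294.76 s

294.76 s


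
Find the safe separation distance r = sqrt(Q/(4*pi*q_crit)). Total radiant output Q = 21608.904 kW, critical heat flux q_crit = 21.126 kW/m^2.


4*pi*q_crit = 265.48
Q/(4*pi*q_crit) = 81.396
r = sqrt(81.396) = 9.0220 m

9.0220 m


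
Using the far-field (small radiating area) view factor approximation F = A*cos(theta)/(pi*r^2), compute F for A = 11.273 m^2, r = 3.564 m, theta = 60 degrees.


cos(60 deg) = 0.5
pi*r^2 = 39.905
F = 11.273 * 0.5 / 39.905 = 0.14125

0.14125


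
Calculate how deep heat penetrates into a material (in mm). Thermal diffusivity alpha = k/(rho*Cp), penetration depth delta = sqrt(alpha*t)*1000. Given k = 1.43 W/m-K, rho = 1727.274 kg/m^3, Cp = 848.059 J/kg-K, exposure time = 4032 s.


alpha = 1.43 / (1727.274 * 848.059) = 9.7622e-07 m^2/s
alpha * t = 0.0039361
delta = sqrt(0.0039361) * 1000 = 62.739 mm

62.739 mm


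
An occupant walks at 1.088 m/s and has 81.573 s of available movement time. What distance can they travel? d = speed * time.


d = 1.088 * 81.573 = 88.751 m

88.751 m


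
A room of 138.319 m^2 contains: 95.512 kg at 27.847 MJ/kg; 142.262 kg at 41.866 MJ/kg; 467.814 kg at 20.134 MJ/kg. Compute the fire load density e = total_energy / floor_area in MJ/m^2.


Total energy = 95.512*27.847 + 142.262*41.866 + 467.814*20.134
= 2659.723 + 5955.941 + 9418.967
= 18034.63 MJ
e = 18034.63 / 138.319 = 130.38 MJ/m^2

130.38 MJ/m^2


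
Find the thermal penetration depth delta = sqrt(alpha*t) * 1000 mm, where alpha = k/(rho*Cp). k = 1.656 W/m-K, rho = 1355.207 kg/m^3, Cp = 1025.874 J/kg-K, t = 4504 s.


alpha = 1.656 / (1355.207 * 1025.874) = 1.1911e-06 m^2/s
alpha * t = 0.0053649
delta = sqrt(0.0053649) * 1000 = 73.245 mm

73.245 mm


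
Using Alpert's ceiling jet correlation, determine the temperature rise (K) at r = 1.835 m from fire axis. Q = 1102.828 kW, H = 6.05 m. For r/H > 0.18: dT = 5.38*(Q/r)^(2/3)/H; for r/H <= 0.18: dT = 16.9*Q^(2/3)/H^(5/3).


r/H = 1.835 / 6.05 = 0.30331
r/H > 0.18, so dT = 5.38*(Q/r)^(2/3)/H
Q/r = 601.00
(Q/r)^(2/3) = 71.217
dT = 5.38 * 71.217 / 6.05 = 63.330 K

63.330 K


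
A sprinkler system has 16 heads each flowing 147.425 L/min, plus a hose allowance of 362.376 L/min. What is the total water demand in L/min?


Sprinkler demand = 16 * 147.425 = 2358.8 L/min
Total = 2358.8 + 362.376 = 2721.176 L/min

2721.176 L/min


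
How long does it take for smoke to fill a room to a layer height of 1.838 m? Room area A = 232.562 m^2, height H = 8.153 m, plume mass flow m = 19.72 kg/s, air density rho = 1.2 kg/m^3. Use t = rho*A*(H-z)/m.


H - z = 6.315 m
t = 1.2 * 232.562 * 6.315 / 19.72 = 89.369 s

89.369 s


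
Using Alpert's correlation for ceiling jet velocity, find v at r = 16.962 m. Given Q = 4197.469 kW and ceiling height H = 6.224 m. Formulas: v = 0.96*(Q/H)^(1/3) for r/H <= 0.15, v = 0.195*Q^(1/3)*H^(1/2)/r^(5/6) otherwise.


r/H = 16.962 / 6.224 = 2.7253
r/H > 0.15, so v = 0.195*Q^(1/3)*H^(1/2)/r^(5/6)
Q^(1/3) = 16.131
H^(1/2) = 2.4948
r^(5/6) = 10.582
v = 0.195 * 16.131 * 2.4948 / 10.582 = 0.74160 m/s

0.74160 m/s


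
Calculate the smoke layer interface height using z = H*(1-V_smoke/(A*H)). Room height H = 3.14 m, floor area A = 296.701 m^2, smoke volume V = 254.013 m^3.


V/(A*H) = 0.27265
1 - 0.27265 = 0.72735
z = 3.14 * 0.72735 = 2.2839 m

2.2839 m


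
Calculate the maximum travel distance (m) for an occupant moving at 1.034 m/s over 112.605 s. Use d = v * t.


d = 1.034 * 112.605 = 116.43 m

116.43 m


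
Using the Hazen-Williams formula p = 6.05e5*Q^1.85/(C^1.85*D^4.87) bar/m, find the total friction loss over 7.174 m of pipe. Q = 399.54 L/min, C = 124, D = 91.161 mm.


Q^1.85 = 64996
C^1.85 = 7461.6
D^4.87 = 3.5016e+09
p/m = 0.0015050 bar/m
p_total = 0.0015050 * 7.174 = 0.010797 bar

0.010797 bar


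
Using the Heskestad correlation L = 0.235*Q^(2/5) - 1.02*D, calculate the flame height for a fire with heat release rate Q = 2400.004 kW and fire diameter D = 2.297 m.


Q^(2/5) = 22.495
0.235 * Q^(2/5) = 5.2863
1.02 * D = 2.3429
L = 2.9434 m

2.9434 m


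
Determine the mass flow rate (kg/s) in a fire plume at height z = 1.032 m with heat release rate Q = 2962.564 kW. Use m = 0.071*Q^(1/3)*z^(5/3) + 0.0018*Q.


Q^(1/3) = 14.362
z^(5/3) = 1.0539
First term = 0.071 * 14.362 * 1.0539 = 1.0747
Second term = 0.0018 * 2962.564 = 5.3326
m = 6.4073 kg/s

6.4073 kg/s


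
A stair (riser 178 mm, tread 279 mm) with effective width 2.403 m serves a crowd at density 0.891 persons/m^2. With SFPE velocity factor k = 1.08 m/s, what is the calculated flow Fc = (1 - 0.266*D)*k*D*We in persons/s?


1 - 0.266*D = 1 - 0.266*0.891 = 0.76299
Fs = 0.76299 * 1.08 * 0.891 = 0.73421 persons/(s*m)
Fc = 0.73421 * 2.403 = 1.7643 persons/s

1.7643 persons/s


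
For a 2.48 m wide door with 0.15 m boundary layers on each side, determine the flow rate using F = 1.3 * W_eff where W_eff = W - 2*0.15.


W_eff = 2.48 - 0.30 = 2.18 m
F = 1.3 * 2.18 = 2.834 persons/s

2.834 persons/s


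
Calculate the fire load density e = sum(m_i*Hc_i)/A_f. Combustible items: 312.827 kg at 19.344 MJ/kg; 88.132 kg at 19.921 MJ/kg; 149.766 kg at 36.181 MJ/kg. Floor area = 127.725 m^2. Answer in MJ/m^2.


Total energy = 312.827*19.344 + 88.132*19.921 + 149.766*36.181
= 6051.325 + 1755.678 + 5418.684
= 13225.69 MJ
e = 13225.69 / 127.725 = 103.55 MJ/m^2

103.55 MJ/m^2


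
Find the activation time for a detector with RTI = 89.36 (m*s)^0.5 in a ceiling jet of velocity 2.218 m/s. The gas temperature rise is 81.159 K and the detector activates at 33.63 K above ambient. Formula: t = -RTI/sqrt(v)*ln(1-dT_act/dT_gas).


dT_act/dT_gas = 0.41437
ln(1 - 0.41437) = -0.53507
t = -89.36 / sqrt(2.218) * -0.53507 = 32.105 s

32.105 s


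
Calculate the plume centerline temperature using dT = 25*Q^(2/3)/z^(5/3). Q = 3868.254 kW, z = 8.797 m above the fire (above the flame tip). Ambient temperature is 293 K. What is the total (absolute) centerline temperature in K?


Q^(2/3) = 246.42
z^(5/3) = 37.488
dT = 25 * 246.42 / 37.488 = 164.33 K
T = 293 + 164.33 = 457.33 K

457.33 K


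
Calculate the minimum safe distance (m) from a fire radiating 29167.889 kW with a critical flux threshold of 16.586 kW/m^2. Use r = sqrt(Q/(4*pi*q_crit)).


4*pi*q_crit = 208.43
Q/(4*pi*q_crit) = 139.94
r = sqrt(139.94) = 11.830 m

11.830 m


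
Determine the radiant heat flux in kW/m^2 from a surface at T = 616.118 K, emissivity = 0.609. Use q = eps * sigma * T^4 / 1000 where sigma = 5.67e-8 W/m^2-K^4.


T^4 = 1.4410e+11
q = 0.609 * 5.67e-8 * 1.4410e+11 / 1000 = 4.9757 kW/m^2

4.9757 kW/m^2


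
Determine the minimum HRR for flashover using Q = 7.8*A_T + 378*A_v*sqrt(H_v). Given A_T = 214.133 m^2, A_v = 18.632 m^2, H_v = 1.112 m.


7.8*A_T = 1670.2
sqrt(H_v) = 1.0545
378*A_v*sqrt(H_v) = 7426.8
Q = 1670.2 + 7426.8 = 9097.1 kW

9097.1 kW


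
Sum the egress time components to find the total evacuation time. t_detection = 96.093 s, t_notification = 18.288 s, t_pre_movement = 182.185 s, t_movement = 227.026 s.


Total = 96.093 + 18.288 + 182.185 + 227.026 = 523.592 s

523.592 s


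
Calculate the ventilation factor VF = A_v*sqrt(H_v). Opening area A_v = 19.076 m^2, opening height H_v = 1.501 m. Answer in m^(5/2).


sqrt(H_v) = 1.2252
VF = 19.076 * 1.2252 = 23.371 m^(5/2)

23.371 m^(5/2)


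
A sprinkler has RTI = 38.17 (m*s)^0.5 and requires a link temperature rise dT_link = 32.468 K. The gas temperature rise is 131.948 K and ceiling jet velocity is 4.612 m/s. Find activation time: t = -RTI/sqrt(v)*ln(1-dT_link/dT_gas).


dT_link/dT_gas = 0.24607
ln(1 - 0.24607) = -0.28245
t = -38.17 / sqrt(4.612) * -0.28245 = 5.0202 s

5.0202 s


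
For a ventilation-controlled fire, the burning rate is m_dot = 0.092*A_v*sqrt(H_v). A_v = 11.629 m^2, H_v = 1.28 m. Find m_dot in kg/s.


sqrt(H_v) = 1.1314
m_dot = 0.092 * 11.629 * 1.1314 = 1.2104 kg/s

1.2104 kg/s


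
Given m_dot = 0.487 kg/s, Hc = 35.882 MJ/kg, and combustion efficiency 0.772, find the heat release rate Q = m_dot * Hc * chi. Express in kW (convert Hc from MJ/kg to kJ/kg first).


Hc = 35.882 MJ/kg = 35.882 * 1000 kJ/kg = 35882 kJ/kg
Q = 0.487 kg/s * 35882 kJ/kg * 0.772 = 13490 kW

13490 kW


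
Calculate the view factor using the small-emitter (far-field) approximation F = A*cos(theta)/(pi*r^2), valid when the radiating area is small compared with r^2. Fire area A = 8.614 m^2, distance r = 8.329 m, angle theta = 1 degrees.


cos(1 deg) = 0.99985
pi*r^2 = 217.94
F = 8.614 * 0.99985 / 217.94 = 0.039519

0.039519


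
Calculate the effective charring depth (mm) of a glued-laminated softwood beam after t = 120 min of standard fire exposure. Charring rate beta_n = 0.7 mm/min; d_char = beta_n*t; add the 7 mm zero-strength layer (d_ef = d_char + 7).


d_char = 0.7 * 120 = 84 mm
d_ef = 84 + 1.0*7 = 91 mm

91 mm


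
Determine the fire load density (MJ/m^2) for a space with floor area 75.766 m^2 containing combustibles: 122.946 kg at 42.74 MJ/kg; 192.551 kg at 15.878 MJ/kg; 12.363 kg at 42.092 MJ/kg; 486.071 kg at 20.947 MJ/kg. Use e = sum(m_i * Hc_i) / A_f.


Total energy = 122.946*42.74 + 192.551*15.878 + 12.363*42.092 + 486.071*20.947
= 5254.712 + 3057.325 + 520.3834 + 10181.73
= 19014.15 MJ
e = 19014.15 / 75.766 = 250.96 MJ/m^2

250.96 MJ/m^2


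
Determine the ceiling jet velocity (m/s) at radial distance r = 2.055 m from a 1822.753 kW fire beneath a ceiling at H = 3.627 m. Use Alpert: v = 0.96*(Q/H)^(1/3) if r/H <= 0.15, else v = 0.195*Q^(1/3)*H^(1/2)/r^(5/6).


r/H = 2.055 / 3.627 = 0.56658
r/H > 0.15, so v = 0.195*Q^(1/3)*H^(1/2)/r^(5/6)
Q^(1/3) = 12.215
H^(1/2) = 1.9045
r^(5/6) = 1.8225
v = 0.195 * 12.215 * 1.9045 / 1.8225 = 2.4891 m/s

2.4891 m/s


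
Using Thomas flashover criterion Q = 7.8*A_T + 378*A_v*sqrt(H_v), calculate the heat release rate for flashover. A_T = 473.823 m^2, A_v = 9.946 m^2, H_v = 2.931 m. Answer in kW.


7.8*A_T = 3695.8
sqrt(H_v) = 1.7120
378*A_v*sqrt(H_v) = 6436.5
Q = 3695.8 + 6436.5 = 10132 kW

10132 kW


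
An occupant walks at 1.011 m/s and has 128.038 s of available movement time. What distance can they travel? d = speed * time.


d = 1.011 * 128.038 = 129.45 m

129.45 m


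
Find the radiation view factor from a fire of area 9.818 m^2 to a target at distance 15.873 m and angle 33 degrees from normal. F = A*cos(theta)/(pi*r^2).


cos(33 deg) = 0.83867
pi*r^2 = 791.53
F = 9.818 * 0.83867 / 791.53 = 0.010403

0.010403


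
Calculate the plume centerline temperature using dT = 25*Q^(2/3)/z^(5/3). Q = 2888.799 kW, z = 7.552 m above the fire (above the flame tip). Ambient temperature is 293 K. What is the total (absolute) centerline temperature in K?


Q^(2/3) = 202.84
z^(5/3) = 29.069
dT = 25 * 202.84 / 29.069 = 174.44 K
T = 293 + 174.44 = 467.44 K

467.44 K


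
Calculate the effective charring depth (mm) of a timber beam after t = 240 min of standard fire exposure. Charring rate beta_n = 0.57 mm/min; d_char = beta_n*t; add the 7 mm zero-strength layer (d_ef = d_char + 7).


d_char = 0.57 * 240 = 136.8 mm
d_ef = 136.8 + 1.0*7 = 143.8 mm

143.8 mm


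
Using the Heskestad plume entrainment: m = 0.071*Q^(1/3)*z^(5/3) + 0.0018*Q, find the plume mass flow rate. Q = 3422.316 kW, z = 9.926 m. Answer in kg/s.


Q^(1/3) = 15.070
z^(5/3) = 45.845
First term = 0.071 * 15.070 * 45.845 = 49.052
Second term = 0.0018 * 3422.316 = 6.1602
m = 55.212 kg/s

55.212 kg/s


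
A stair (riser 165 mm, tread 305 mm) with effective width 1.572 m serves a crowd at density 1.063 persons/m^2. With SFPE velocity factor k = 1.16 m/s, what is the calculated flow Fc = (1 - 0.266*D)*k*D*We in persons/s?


1 - 0.266*D = 1 - 0.266*1.063 = 0.71724
Fs = 0.71724 * 1.16 * 1.063 = 0.88442 persons/(s*m)
Fc = 0.88442 * 1.572 = 1.3903 persons/s

1.3903 persons/s


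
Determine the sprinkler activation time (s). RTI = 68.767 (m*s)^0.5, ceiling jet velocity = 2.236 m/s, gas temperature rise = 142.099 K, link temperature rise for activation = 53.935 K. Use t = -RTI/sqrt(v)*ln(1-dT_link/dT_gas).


dT_link/dT_gas = 0.37956
ln(1 - 0.37956) = -0.47733
t = -68.767 / sqrt(2.236) * -0.47733 = 21.951 s

21.951 s


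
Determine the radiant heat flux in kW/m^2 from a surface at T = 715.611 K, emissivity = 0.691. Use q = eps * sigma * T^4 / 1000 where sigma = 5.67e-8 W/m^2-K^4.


T^4 = 2.6225e+11
q = 0.691 * 5.67e-8 * 2.6225e+11 / 1000 = 10.275 kW/m^2

10.275 kW/m^2


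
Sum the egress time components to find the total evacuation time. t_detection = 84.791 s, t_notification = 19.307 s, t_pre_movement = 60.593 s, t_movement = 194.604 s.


Total = 84.791 + 19.307 + 60.593 + 194.604 = 359.295 s

359.295 s


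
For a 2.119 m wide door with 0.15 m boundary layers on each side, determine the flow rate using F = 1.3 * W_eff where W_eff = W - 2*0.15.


W_eff = 2.119 - 0.30 = 1.819 m
F = 1.3 * 1.819 = 2.3647 persons/s

2.3647 persons/s


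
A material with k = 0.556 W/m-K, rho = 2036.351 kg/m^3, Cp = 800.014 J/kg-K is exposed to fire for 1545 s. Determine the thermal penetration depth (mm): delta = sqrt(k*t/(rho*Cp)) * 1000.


alpha = 0.556 / (2036.351 * 800.014) = 3.4129e-07 m^2/s
alpha * t = 0.00052729
delta = sqrt(0.00052729) * 1000 = 22.963 mm

22.963 mm


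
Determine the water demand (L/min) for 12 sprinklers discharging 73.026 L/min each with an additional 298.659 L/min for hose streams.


Sprinkler demand = 12 * 73.026 = 876.312 L/min
Total = 876.312 + 298.659 = 1174.971 L/min

1174.971 L/min


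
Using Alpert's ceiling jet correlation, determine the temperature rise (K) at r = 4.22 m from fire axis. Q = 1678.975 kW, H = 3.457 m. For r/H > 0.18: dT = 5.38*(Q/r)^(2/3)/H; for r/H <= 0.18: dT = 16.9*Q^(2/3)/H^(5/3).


r/H = 4.22 / 3.457 = 1.2207
r/H > 0.18, so dT = 5.38*(Q/r)^(2/3)/H
Q/r = 397.86
(Q/r)^(2/3) = 54.095
dT = 5.38 * 54.095 / 3.457 = 84.186 K

84.186 K


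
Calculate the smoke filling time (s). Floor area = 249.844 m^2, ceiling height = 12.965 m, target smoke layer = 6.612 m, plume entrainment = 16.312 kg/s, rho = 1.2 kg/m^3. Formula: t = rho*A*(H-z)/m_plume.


H - z = 6.353 m
t = 1.2 * 249.844 * 6.353 / 16.312 = 116.77 s

116.77 s


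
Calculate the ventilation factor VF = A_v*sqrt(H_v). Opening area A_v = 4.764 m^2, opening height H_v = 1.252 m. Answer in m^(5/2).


sqrt(H_v) = 1.1189
VF = 4.764 * 1.1189 = 5.3306 m^(5/2)

5.3306 m^(5/2)


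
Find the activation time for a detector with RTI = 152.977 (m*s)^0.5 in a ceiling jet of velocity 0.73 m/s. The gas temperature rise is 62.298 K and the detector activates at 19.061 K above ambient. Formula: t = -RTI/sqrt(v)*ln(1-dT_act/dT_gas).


dT_act/dT_gas = 0.30596
ln(1 - 0.30596) = -0.36523
t = -152.977 / sqrt(0.73) * -0.36523 = 65.393 s

65.393 s


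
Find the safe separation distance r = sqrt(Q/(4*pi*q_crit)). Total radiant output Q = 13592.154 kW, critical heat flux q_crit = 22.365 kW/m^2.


4*pi*q_crit = 281.05
Q/(4*pi*q_crit) = 48.363
r = sqrt(48.363) = 6.9543 m

6.9543 m


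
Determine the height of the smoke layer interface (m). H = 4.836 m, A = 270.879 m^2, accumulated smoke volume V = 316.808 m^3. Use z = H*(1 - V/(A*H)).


V/(A*H) = 0.24184
1 - 0.24184 = 0.75816
z = 4.836 * 0.75816 = 3.6664 m

3.6664 m


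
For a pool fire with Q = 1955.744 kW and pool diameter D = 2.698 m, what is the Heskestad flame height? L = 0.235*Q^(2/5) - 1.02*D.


Q^(2/5) = 20.726
0.235 * Q^(2/5) = 4.8707
1.02 * D = 2.7520
L = 2.1188 m

2.1188 m


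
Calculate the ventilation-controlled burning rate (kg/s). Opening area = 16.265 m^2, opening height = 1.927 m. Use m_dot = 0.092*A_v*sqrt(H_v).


sqrt(H_v) = 1.3882
m_dot = 0.092 * 16.265 * 1.3882 = 2.0772 kg/s

2.0772 kg/s


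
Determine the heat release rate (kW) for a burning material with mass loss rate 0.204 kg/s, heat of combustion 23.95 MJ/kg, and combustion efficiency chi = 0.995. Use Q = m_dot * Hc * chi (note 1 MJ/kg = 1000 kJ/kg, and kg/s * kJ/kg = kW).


Hc = 23.95 MJ/kg = 23.95 * 1000 kJ/kg = 23950 kJ/kg
Q = 0.204 kg/s * 23950 kJ/kg * 0.995 = 4861.371 kW

4861.371 kW


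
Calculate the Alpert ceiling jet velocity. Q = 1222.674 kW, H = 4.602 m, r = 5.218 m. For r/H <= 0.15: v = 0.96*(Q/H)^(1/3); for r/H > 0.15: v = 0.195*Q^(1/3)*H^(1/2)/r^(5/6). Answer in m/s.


r/H = 5.218 / 4.602 = 1.1339
r/H > 0.15, so v = 0.195*Q^(1/3)*H^(1/2)/r^(5/6)
Q^(1/3) = 10.693
H^(1/2) = 2.1452
r^(5/6) = 3.9621
v = 0.195 * 10.693 * 2.1452 / 3.9621 = 1.1290 m/s

1.1290 m/s


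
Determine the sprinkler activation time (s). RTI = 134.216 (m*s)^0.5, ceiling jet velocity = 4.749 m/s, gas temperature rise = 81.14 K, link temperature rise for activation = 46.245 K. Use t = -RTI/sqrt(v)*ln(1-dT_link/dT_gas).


dT_link/dT_gas = 0.56994
ln(1 - 0.56994) = -0.84383
t = -134.216 / sqrt(4.749) * -0.84383 = 51.971 s

51.971 s


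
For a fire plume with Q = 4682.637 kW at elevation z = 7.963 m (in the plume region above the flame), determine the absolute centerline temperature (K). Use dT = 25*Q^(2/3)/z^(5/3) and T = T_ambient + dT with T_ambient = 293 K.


Q^(2/3) = 279.89
z^(5/3) = 31.754
dT = 25 * 279.89 / 31.754 = 220.36 K
T = 293 + 220.36 = 513.36 K

513.36 K


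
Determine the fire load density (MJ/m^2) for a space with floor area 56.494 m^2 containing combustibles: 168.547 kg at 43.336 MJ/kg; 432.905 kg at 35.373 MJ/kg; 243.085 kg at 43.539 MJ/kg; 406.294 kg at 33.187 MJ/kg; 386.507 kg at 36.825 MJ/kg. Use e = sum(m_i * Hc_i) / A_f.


Total energy = 168.547*43.336 + 432.905*35.373 + 243.085*43.539 + 406.294*33.187 + 386.507*36.825
= 7304.153 + 15313.15 + 10583.68 + 13483.68 + 14233.12
= 60917.78 MJ
e = 60917.78 / 56.494 = 1078.3 MJ/m^2

1078.3 MJ/m^2


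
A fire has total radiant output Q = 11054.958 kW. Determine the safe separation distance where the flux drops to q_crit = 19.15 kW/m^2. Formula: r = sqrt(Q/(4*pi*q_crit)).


4*pi*q_crit = 240.65
Q/(4*pi*q_crit) = 45.939
r = sqrt(45.939) = 6.7778 m

6.7778 m


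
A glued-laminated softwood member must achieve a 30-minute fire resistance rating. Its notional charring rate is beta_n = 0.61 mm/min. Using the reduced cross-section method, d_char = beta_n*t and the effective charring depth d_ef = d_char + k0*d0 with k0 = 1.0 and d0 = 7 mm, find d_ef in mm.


d_char = 0.61 * 30 = 18.3 mm
d_ef = 18.3 + 1.0*7 = 25.3 mm

25.3 mm


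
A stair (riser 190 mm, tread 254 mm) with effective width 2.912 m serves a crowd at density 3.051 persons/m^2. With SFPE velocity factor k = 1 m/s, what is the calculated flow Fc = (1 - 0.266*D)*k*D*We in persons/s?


1 - 0.266*D = 1 - 0.266*3.051 = 0.18843
Fs = 0.18843 * 1 * 3.051 = 0.57491 persons/(s*m)
Fc = 0.57491 * 2.912 = 1.6741 persons/s

1.6741 persons/s


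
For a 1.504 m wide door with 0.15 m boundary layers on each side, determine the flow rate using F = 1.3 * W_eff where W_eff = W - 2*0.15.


W_eff = 1.504 - 0.30 = 1.204 m
F = 1.3 * 1.204 = 1.5652 persons/s

1.5652 persons/s
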